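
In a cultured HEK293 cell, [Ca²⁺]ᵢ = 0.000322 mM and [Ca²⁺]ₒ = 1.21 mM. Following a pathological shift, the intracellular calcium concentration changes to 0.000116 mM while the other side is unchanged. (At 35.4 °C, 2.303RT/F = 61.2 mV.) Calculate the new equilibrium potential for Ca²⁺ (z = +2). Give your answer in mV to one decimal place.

123.0 mV

After the shift: [Ca²⁺]_out = 1.21, [Ca²⁺]_in = 0.000116 mM.
E_new = (61.2/2)·log₁₀(1.21/0.000116) = 30.60 · (4.0183) = 122.96 mV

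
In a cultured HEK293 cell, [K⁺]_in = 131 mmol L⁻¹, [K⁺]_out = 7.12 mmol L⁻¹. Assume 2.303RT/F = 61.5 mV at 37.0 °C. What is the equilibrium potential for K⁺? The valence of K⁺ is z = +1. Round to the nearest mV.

-78 mV

E = (61.5/z) · log₁₀([K⁺]_out/[K⁺]_in) with z = +1.
= (61.5/1) · log₁₀(7.12/131) = 61.50 · log₁₀(0.05435)
= 61.50 · (-1.2648) = -77.78 mV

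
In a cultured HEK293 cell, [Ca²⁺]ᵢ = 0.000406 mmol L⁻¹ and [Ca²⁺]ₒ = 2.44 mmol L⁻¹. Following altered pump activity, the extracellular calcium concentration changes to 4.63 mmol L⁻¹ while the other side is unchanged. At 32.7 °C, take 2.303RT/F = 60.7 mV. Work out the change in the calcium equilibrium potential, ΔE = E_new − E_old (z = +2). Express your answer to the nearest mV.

E_old = (60.7/2)·log₁₀(2.44/0.000406) = 114.69 mV
E_new = (60.7/2)·log₁₀(4.63/0.000406) = 123.13 mV
ΔE = 123.13 − (114.69) = 8.44 mV

8 mV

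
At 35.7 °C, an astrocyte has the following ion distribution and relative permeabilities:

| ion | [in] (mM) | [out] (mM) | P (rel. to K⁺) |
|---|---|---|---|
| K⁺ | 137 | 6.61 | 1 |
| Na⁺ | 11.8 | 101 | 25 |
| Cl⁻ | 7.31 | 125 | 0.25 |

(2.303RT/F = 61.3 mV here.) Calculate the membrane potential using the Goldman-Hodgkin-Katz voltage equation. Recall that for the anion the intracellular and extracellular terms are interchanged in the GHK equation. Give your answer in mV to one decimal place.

Vm = 61.3 · log₁₀[(Σ P·[cation]ₒ + Σ P·[anion]ᵢ) / (Σ P·[cation]ᵢ + Σ P·[anion]ₒ)]
Numerator = 1×6.61 + 25×101 + 0.25×7.31 = 2533
Denominator = 1×137 + 25×11.8 + 0.25×125 = 463.2
Vm = 61.3 · log₁₀(5.4688) = 61.3 × (0.7379) = 45.23 mV

45.2 mV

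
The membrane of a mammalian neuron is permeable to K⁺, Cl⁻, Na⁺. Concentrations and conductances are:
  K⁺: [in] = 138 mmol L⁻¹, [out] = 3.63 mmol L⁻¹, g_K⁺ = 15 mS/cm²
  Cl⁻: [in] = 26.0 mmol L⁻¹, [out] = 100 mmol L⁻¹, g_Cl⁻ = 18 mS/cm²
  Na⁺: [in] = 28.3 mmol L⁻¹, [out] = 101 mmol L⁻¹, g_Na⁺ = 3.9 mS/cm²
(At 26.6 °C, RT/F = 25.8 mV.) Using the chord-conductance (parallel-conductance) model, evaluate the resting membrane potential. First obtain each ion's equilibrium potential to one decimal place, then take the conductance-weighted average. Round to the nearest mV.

E_K⁺ = (25.8/1)·ln(3.63/138) = -93.9 mV
E_Cl⁻ = (25.8/-1)·ln(100/26.0) = -34.8 mV
E_Na⁺ = (25.8/1)·ln(101/28.3) = 32.8 mV
Vm = (Σ gᵢEᵢ)/(Σ gᵢ) = (15·-93.9 + 18·-34.8 + 3.9·32.8) / (15 + 18 + 3.9)
= -1906.98 / 36.9 = -51.68 mV

-52 mV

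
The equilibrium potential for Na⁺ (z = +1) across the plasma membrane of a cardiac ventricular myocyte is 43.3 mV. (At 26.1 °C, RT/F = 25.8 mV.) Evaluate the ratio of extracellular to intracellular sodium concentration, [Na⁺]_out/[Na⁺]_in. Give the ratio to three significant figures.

5.36

ln([out]/[in]) = E·z/(25.8) = 43.3 × 1 / 25.8 = 1.6783
[out]/[in] = e^(1.6783) = 5.356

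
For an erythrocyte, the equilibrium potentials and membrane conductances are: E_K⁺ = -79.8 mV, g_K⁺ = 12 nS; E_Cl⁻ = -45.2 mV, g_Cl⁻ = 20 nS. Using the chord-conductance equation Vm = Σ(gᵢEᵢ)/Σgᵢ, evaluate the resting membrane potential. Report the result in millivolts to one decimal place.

-58.2 mV

Σ gᵢEᵢ = 12·(-79.8) + 20·(-45.2) = -1861.60
Σ gᵢ = 12 + 20 = 32
Vm = -1861.60 / 32 = -58.17 mV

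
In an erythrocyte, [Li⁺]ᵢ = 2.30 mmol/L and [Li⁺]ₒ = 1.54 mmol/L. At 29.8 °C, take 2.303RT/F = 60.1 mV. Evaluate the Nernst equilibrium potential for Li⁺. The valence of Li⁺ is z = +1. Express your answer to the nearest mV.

E = (60.1/z) · log₁₀([Li⁺]_out/[Li⁺]_in) with z = +1.
= (60.1/1) · log₁₀(1.54/2.30) = 60.10 · log₁₀(0.6696)
= 60.10 · (-0.1742) = -10.47 mV

-10 mV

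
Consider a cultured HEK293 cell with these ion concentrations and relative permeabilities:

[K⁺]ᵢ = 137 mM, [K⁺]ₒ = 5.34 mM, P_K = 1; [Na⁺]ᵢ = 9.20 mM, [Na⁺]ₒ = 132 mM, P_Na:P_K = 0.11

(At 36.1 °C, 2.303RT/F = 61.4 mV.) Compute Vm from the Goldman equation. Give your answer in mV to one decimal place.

-51.7 mV

Vm = 61.4 · log₁₀[(Σ P·[cation]ₒ + Σ P·[anion]ᵢ) / (Σ P·[cation]ᵢ + Σ P·[anion]ₒ)]
Numerator = 1×5.34 + 0.11×132 = 19.86
Denominator = 1×137 + 0.11×9.20 = 138
Vm = 61.4 · log₁₀(0.1439) = 61.4 × (-0.8419) = -51.69 mV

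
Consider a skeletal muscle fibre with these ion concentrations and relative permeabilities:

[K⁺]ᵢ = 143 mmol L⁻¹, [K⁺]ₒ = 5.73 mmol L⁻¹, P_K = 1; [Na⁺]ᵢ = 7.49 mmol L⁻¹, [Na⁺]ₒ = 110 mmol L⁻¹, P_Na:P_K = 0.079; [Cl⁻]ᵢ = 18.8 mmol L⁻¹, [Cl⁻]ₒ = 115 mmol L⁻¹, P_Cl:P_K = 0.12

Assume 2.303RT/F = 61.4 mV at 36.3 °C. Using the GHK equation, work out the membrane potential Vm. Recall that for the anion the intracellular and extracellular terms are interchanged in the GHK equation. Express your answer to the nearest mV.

-60 mV

Vm = 61.4 · log₁₀[(Σ P·[cation]ₒ + Σ P·[anion]ᵢ) / (Σ P·[cation]ᵢ + Σ P·[anion]ₒ)]
Numerator = 1×5.73 + 0.079×110 + 0.12×18.8 = 16.68
Denominator = 1×143 + 0.079×7.49 + 0.12×115 = 157.4
Vm = 61.4 · log₁₀(0.10595) = 61.4 × (-0.9749) = -59.86 mV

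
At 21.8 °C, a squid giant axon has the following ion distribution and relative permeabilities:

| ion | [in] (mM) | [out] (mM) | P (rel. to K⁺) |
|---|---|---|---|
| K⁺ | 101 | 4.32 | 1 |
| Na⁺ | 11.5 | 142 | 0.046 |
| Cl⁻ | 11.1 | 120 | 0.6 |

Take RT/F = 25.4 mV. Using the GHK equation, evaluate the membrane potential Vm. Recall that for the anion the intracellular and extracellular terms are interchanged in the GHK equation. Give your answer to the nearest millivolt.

-58 mV

Vm = 25.4 · ln[(Σ P·[cation]ₒ + Σ P·[anion]ᵢ) / (Σ P·[cation]ᵢ + Σ P·[anion]ₒ)]
Numerator = 1×4.32 + 0.046×142 + 0.6×11.1 = 17.51
Denominator = 1×101 + 0.046×11.5 + 0.6×120 = 173.5
Vm = 25.4 · ln(0.10092) = 25.4 × (-2.2935) = -58.25 mV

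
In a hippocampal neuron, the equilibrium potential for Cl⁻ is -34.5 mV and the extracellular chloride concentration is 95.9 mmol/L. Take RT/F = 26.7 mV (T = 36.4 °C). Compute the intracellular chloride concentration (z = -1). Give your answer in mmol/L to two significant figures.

26 mmol/L

Nernst: E = (26.7/-1) · ln([out]/[in]), so ln([out]/[in]) = -34.5 × -1 / 26.7 = 1.2921.
[out]/[in] = e^(1.2921) = 3.641.
[in] = 95.9 / 3.641 = 26.34 mmol/L.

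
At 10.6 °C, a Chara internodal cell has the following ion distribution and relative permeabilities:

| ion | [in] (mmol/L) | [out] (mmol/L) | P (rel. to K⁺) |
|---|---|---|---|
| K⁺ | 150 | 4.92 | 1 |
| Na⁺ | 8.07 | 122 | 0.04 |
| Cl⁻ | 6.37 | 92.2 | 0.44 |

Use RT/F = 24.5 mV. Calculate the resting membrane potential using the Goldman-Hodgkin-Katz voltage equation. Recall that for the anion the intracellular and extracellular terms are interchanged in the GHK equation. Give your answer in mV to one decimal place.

-66.6 mV

Vm = 24.5 · ln[(Σ P·[cation]ₒ + Σ P·[anion]ᵢ) / (Σ P·[cation]ᵢ + Σ P·[anion]ₒ)]
Numerator = 1×4.92 + 0.04×122 + 0.44×6.37 = 12.6
Denominator = 1×150 + 0.04×8.07 + 0.44×92.2 = 190.9
Vm = 24.5 · ln(0.066021) = 24.5 × (-2.7178) = -66.59 mV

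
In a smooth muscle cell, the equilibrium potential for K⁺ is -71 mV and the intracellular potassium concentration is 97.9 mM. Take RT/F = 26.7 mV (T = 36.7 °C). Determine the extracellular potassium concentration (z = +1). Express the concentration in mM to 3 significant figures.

Nernst: E = (26.7/1) · ln([out]/[in]), so ln([out]/[in]) = -71.0 × 1 / 26.7 = -2.6592.
[out]/[in] = e^(-2.6592) = 0.07001.
[out] = 0.07001 × 97.9 = 6.854 mM.

6.85 mM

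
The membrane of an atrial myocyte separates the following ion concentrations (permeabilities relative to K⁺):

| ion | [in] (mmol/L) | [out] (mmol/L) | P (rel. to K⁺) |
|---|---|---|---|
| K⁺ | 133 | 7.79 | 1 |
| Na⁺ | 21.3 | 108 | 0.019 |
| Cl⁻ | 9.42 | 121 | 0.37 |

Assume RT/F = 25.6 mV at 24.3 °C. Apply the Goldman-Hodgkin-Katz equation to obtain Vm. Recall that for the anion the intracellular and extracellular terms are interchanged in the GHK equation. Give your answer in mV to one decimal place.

Vm = 25.6 · ln[(Σ P·[cation]ₒ + Σ P·[anion]ᵢ) / (Σ P·[cation]ᵢ + Σ P·[anion]ₒ)]
Numerator = 1×7.79 + 0.019×108 + 0.37×9.42 = 13.33
Denominator = 1×133 + 0.019×21.3 + 0.37×121 = 178.2
Vm = 25.6 · ln(0.0748) = 25.6 × (-2.5929) = -66.38 mV

-66.4 mV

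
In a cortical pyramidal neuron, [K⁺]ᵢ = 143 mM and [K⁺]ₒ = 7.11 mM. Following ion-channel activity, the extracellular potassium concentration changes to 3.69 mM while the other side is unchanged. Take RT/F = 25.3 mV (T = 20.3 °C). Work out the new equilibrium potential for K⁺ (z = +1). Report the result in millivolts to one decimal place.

After the shift: [K⁺]_out = 3.69, [K⁺]_in = 143 mM.
E_new = (25.3/1)·ln(3.69/143) = 25.30 · (-3.6572) = -92.53 mV

-92.5 mV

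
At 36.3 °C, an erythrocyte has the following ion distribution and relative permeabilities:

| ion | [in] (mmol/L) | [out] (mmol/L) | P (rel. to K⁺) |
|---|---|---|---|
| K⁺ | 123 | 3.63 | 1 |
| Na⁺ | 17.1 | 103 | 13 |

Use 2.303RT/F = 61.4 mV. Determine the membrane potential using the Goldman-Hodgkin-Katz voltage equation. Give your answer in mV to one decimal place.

36.2 mV

Vm = 61.4 · log₁₀[(Σ P·[cation]ₒ + Σ P·[anion]ᵢ) / (Σ P·[cation]ᵢ + Σ P·[anion]ₒ)]
Numerator = 1×3.63 + 13×103 = 1343
Denominator = 1×123 + 13×17.1 = 345.3
Vm = 61.4 · log₁₀(3.8883) = 61.4 × (0.5898) = 36.21 mV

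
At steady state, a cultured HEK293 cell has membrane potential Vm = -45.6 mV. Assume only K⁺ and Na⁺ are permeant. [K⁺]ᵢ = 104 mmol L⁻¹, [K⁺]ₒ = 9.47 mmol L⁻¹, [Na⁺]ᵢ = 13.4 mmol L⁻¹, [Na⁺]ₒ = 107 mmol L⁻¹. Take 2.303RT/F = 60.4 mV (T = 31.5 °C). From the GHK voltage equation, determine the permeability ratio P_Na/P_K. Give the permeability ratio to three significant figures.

Let α = P_Na/P_K. GHK: Vm = 60.4·log₁₀[(Kₒ + α·Naₒ)/(Kᵢ + α·Naᵢ)].
10^(Vm/60.4) = 10^(-45.6/60.4) = 0.17581
So 0.17581·(Kᵢ + α·Naᵢ) = Kₒ + α·Naₒ → α = (0.17581·104.0 − 9.47) / (107.0 − 0.17581·13.4)
α = (18.28 − 9.47) / (107.0 − 2.356) = 8.814/104.6 = 0.08423

0.0842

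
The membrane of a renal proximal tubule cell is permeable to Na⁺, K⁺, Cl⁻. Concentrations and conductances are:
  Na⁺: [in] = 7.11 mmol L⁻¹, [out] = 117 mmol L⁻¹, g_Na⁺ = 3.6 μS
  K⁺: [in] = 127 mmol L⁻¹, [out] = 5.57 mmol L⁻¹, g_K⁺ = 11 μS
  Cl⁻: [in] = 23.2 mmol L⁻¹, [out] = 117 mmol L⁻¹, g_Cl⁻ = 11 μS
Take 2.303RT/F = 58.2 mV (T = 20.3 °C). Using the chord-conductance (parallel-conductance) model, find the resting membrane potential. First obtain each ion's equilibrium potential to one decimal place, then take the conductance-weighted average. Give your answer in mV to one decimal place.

E_Na⁺ = (58.2/1)·log₁₀(117/7.11) = 70.8 mV
E_K⁺ = (58.2/1)·log₁₀(5.57/127) = -79.0 mV
E_Cl⁻ = (58.2/-1)·log₁₀(117/23.2) = -40.9 mV
Vm = (Σ gᵢEᵢ)/(Σ gᵢ) = (3.6·70.8 + 11·-79.0 + 11·-40.9) / (3.6 + 11 + 11)
= -1064.02 / 25.6 = -41.56 mV

-41.6 mV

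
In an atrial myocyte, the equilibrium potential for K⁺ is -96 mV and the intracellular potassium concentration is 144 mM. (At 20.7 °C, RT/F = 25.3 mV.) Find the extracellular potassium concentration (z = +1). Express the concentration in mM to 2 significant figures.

Nernst: E = (25.3/1) · ln([out]/[in]), so ln([out]/[in]) = -96.0 × 1 / 25.3 = -3.7945.
[out]/[in] = e^(-3.7945) = 0.02249.
[out] = 0.02249 × 144 = 3.239 mM.

3.2 mM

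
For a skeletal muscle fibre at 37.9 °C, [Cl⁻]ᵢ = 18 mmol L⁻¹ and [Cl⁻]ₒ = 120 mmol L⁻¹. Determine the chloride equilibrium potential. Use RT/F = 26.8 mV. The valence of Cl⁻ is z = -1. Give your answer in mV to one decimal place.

E = (26.8/z) · ln([Cl⁻]_out/[Cl⁻]_in) with z = -1.
For an anion, dividing by z = -1 reverses the sign.
= (26.8/-1) · ln(120/18) = -26.80 · ln(6.667)
= -26.80 · (1.8971) = -50.84 mV

-50.8 mV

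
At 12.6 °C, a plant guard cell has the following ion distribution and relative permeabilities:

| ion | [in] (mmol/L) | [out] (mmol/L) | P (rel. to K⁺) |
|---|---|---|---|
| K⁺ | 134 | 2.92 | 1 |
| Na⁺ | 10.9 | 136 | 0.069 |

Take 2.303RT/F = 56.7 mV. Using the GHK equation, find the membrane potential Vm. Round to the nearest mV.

Vm = 56.7 · log₁₀[(Σ P·[cation]ₒ + Σ P·[anion]ᵢ) / (Σ P·[cation]ᵢ + Σ P·[anion]ₒ)]
Numerator = 1×2.92 + 0.069×136 = 12.3
Denominator = 1×134 + 0.069×10.9 = 134.8
Vm = 56.7 · log₁₀(0.091308) = 56.7 × (-1.0395) = -58.94 mV

-59 mV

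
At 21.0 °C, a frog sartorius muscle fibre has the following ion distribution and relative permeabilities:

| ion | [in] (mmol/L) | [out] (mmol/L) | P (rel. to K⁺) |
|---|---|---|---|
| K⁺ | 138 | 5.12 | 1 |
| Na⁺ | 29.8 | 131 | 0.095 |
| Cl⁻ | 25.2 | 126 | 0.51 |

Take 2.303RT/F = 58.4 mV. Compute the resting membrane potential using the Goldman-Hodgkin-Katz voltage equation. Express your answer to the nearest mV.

Vm = 58.4 · log₁₀[(Σ P·[cation]ₒ + Σ P·[anion]ᵢ) / (Σ P·[cation]ᵢ + Σ P·[anion]ₒ)]
Numerator = 1×5.12 + 0.095×131 + 0.51×25.2 = 30.42
Denominator = 1×138 + 0.095×29.8 + 0.51×126 = 205.1
Vm = 58.4 · log₁₀(0.14831) = 58.4 × (-0.8288) = -48.40 mV

-48 mV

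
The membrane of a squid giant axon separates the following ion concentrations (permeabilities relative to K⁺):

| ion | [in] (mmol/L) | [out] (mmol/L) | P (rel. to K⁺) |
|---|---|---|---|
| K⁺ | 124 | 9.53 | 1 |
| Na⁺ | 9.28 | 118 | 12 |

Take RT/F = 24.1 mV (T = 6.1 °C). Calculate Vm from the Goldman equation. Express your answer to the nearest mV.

43 mV

Vm = 24.1 · ln[(Σ P·[cation]ₒ + Σ P·[anion]ᵢ) / (Σ P·[cation]ᵢ + Σ P·[anion]ₒ)]
Numerator = 1×9.53 + 12×118 = 1426
Denominator = 1×124 + 12×9.28 = 235.4
Vm = 24.1 · ln(6.0568) = 24.1 × (1.8012) = 43.41 mV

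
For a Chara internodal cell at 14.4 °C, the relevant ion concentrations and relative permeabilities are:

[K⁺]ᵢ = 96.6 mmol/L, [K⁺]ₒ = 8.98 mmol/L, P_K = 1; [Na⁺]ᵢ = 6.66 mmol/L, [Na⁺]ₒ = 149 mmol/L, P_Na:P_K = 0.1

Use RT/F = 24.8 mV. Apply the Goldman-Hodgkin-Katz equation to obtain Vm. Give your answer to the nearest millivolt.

Vm = 24.8 · ln[(Σ P·[cation]ₒ + Σ P·[anion]ᵢ) / (Σ P·[cation]ᵢ + Σ P·[anion]ₒ)]
Numerator = 1×8.98 + 0.1×149 = 23.88
Denominator = 1×96.6 + 0.1×6.66 = 97.27
Vm = 24.8 · ln(0.24551) = 24.8 × (-1.4044) = -34.83 mV

-35 mV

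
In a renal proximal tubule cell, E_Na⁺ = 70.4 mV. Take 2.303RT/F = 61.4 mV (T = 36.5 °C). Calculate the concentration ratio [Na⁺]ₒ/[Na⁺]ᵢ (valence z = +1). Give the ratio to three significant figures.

14.0

log₁₀([out]/[in]) = E·z/(61.4) = 70.4 × 1 / 61.4 = 1.1466
[out]/[in] = 10^(1.1466) = 14.01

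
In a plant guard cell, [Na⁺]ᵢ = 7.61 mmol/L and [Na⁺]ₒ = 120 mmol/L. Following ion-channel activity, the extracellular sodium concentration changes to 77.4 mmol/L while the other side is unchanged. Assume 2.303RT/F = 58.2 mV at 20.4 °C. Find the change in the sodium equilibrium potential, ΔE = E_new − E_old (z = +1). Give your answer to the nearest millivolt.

-11 mV

E_old = (58.2/1)·log₁₀(120/7.61) = 69.71 mV
E_new = (58.2/1)·log₁₀(77.4/7.61) = 58.63 mV
ΔE = 58.63 − (69.71) = -11.08 mV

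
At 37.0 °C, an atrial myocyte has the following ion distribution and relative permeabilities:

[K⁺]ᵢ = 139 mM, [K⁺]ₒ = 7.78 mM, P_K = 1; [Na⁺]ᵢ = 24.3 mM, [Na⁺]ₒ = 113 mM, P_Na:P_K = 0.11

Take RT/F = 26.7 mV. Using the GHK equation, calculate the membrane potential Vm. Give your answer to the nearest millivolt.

Vm = 26.7 · ln[(Σ P·[cation]ₒ + Σ P·[anion]ᵢ) / (Σ P·[cation]ᵢ + Σ P·[anion]ₒ)]
Numerator = 1×7.78 + 0.11×113 = 20.21
Denominator = 1×139 + 0.11×24.3 = 141.7
Vm = 26.7 · ln(0.14265) = 26.7 × (-1.9473) = -51.99 mV

-52 mV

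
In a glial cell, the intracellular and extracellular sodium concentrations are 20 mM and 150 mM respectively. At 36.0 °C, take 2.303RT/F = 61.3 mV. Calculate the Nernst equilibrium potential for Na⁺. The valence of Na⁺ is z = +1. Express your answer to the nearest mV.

54 mV

E = (61.3/z) · log₁₀([Na⁺]_out/[Na⁺]_in) with z = +1.
= (61.3/1) · log₁₀(150/20) = 61.30 · log₁₀(7.5)
= 61.30 · (0.8751) = 53.64 mV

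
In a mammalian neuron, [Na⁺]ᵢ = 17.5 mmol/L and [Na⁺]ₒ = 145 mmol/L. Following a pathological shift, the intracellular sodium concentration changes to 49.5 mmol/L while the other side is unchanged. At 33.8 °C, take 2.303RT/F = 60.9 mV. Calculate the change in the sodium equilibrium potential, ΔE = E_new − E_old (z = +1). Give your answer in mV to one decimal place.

E_old = (60.9/1)·log₁₀(145/17.5) = 55.93 mV
E_new = (60.9/1)·log₁₀(145/49.5) = 28.43 mV
ΔE = 28.43 − (55.93) = -27.50 mV

-27.5 mV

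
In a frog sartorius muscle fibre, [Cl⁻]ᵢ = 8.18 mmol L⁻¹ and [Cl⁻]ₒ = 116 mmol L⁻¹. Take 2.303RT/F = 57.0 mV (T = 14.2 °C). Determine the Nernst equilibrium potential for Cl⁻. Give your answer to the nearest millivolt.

-66 mV

E = (57.0/z) · log₁₀([Cl⁻]_out/[Cl⁻]_in) with z = -1.
For an anion, dividing by z = -1 reverses the sign.
= (57.0/-1) · log₁₀(116/8.18) = -57.00 · log₁₀(14.18)
= -57.00 · (1.1517) = -65.65 mV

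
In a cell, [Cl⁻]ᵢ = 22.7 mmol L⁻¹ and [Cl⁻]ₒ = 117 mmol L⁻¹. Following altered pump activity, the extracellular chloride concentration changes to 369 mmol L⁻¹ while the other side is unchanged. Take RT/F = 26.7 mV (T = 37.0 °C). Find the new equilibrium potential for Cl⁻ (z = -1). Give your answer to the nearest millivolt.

-74 mV

After the shift: [Cl⁻]_out = 369, [Cl⁻]_in = 22.7 mmol L⁻¹.
E_new = (26.7/-1)·ln(369/22.7) = -26.70 · (2.7884) = -74.45 mV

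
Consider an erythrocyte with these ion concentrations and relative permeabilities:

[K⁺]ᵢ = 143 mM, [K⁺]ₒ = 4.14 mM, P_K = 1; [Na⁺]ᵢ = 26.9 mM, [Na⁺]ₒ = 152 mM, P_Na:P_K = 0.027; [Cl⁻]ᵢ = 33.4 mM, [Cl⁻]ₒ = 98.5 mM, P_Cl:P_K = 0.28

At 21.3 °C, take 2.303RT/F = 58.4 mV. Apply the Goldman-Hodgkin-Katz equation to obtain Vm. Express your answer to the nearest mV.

Vm = 58.4 · log₁₀[(Σ P·[cation]ₒ + Σ P·[anion]ᵢ) / (Σ P·[cation]ᵢ + Σ P·[anion]ₒ)]
Numerator = 1×4.14 + 0.027×152 + 0.28×33.4 = 17.6
Denominator = 1×143 + 0.027×26.9 + 0.28×98.5 = 171.3
Vm = 58.4 · log₁₀(0.10272) = 58.4 × (-0.9884) = -57.72 mV

-58 mV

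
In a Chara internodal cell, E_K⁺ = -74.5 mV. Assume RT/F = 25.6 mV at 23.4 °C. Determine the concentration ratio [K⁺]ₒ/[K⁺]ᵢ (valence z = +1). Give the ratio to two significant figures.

ln([out]/[in]) = E·z/(25.6) = -74.5 × 1 / 25.6 = -2.9102
[out]/[in] = e^(-2.9102) = 0.05447

0.054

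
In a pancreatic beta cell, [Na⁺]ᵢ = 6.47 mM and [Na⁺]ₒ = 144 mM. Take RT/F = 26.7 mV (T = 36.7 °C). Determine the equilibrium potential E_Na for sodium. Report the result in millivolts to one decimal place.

E = (26.7/z) · ln([Na⁺]_out/[Na⁺]_in) with z = +1.
= (26.7/1) · ln(144/6.47) = 26.70 · ln(22.26)
= 26.70 · (3.1026) = 82.84 mV

82.8 mV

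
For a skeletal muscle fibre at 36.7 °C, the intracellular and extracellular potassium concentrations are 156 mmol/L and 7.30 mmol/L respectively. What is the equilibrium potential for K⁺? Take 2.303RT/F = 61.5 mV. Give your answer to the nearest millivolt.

E = (61.5/z) · log₁₀([K⁺]_out/[K⁺]_in) with z = +1.
= (61.5/1) · log₁₀(7.30/156) = 61.50 · log₁₀(0.04679)
= 61.50 · (-1.3298) = -81.78 mV

-82 mV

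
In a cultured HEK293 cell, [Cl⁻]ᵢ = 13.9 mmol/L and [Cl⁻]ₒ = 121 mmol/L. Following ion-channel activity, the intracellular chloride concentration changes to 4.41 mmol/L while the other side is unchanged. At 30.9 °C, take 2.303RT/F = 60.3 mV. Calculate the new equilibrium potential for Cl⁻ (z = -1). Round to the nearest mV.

After the shift: [Cl⁻]_out = 121, [Cl⁻]_in = 4.41 mmol/L.
E_new = (60.3/-1)·log₁₀(121/4.41) = -60.30 · (1.4383) = -86.73 mV

-87 mV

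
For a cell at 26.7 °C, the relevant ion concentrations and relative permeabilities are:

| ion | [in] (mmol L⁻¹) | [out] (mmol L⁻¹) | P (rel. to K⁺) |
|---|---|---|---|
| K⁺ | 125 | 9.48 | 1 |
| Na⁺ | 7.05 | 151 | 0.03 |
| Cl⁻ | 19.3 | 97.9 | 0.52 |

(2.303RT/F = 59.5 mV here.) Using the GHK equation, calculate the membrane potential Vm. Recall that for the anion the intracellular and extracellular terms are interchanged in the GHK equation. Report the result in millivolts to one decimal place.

-51.5 mV

Vm = 59.5 · log₁₀[(Σ P·[cation]ₒ + Σ P·[anion]ᵢ) / (Σ P·[cation]ᵢ + Σ P·[anion]ₒ)]
Numerator = 1×9.48 + 0.03×151 + 0.52×19.3 = 24.05
Denominator = 1×125 + 0.03×7.05 + 0.52×97.9 = 176.1
Vm = 59.5 · log₁₀(0.13653) = 59.5 × (-0.8648) = -51.45 mV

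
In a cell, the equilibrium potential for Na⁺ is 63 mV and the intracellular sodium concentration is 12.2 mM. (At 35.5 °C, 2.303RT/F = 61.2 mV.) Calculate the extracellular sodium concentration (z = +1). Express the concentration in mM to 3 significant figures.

Nernst: E = (61.2/1) · log₁₀([out]/[in]), so log₁₀([out]/[in]) = 63.0 × 1 / 61.2 = 1.0294.
[out]/[in] = 10^(1.0294) = 10.7.
[out] = 10.7 × 12.2 = 130.5 mM.

131 mM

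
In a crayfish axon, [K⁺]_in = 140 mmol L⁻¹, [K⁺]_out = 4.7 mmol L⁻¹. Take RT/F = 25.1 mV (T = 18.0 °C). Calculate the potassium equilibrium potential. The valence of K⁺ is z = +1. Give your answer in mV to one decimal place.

E = (25.1/z) · ln([K⁺]_out/[K⁺]_in) with z = +1.
= (25.1/1) · ln(4.7/140) = 25.10 · ln(0.03357)
= 25.10 · (-3.3941) = -85.19 mV

-85.2 mV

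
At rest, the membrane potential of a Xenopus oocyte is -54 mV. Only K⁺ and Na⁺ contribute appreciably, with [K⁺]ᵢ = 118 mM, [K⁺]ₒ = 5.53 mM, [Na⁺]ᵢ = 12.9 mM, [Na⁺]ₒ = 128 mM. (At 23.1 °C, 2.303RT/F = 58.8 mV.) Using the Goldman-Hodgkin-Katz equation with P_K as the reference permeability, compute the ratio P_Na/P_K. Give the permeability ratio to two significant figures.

0.069

Let α = P_Na/P_K. GHK: Vm = 58.8·log₁₀[(Kₒ + α·Naₒ)/(Kᵢ + α·Naᵢ)].
10^(Vm/58.8) = 10^(-54.0/58.8) = 0.12068
So 0.12068·(Kᵢ + α·Naᵢ) = Kₒ + α·Naₒ → α = (0.12068·118.0 − 5.53) / (128.0 − 0.12068·12.9)
α = (14.24 − 5.53) / (128.0 − 1.557) = 8.71/126.4 = 0.06889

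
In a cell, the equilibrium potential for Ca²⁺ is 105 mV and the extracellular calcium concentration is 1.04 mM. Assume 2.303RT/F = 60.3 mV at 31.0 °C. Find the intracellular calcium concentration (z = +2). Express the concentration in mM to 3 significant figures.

Nernst: E = (60.3/2) · log₁₀([out]/[in]), so log₁₀([out]/[in]) = 105.0 × 2 / 60.3 = 3.4826.
[out]/[in] = 10^(3.4826) = 3038.
[in] = 1.04 / 3038 = 0.0003423 mM.

0.000342 mM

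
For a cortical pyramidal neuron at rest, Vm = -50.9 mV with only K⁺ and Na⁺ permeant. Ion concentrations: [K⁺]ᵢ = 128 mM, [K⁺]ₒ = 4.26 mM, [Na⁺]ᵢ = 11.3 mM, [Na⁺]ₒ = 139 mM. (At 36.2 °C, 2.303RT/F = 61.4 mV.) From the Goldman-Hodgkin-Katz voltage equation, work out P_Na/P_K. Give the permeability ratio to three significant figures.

Let α = P_Na/P_K. GHK: Vm = 61.4·log₁₀[(Kₒ + α·Naₒ)/(Kᵢ + α·Naᵢ)].
10^(Vm/61.4) = 10^(-50.9/61.4) = 0.14826
So 0.14826·(Kᵢ + α·Naᵢ) = Kₒ + α·Naₒ → α = (0.14826·128.0 − 4.26) / (139.0 − 0.14826·11.3)
α = (18.98 − 4.26) / (139.0 − 1.675) = 14.72/137.3 = 0.1072

0.107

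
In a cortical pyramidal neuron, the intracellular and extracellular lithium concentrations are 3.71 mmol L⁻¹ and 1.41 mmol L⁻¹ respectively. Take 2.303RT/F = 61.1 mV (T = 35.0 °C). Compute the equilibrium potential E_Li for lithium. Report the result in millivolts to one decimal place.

E = (61.1/z) · log₁₀([Li⁺]_out/[Li⁺]_in) with z = +1.
= (61.1/1) · log₁₀(1.41/3.71) = 61.10 · log₁₀(0.3801)
= 61.10 · (-0.4202) = -25.67 mV

-25.7 mV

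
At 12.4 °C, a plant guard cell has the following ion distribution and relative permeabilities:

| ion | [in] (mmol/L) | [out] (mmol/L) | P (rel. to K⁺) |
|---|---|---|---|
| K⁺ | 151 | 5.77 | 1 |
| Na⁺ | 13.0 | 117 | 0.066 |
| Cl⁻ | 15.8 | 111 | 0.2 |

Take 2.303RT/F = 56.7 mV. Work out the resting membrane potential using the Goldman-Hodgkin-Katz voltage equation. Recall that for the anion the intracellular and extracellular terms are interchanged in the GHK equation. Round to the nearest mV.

-58 mV

Vm = 56.7 · log₁₀[(Σ P·[cation]ₒ + Σ P·[anion]ᵢ) / (Σ P·[cation]ᵢ + Σ P·[anion]ₒ)]
Numerator = 1×5.77 + 0.066×117 + 0.2×15.8 = 16.65
Denominator = 1×151 + 0.066×13.0 + 0.2×111 = 174.1
Vm = 56.7 · log₁₀(0.095669) = 56.7 × (-1.0192) = -57.79 mV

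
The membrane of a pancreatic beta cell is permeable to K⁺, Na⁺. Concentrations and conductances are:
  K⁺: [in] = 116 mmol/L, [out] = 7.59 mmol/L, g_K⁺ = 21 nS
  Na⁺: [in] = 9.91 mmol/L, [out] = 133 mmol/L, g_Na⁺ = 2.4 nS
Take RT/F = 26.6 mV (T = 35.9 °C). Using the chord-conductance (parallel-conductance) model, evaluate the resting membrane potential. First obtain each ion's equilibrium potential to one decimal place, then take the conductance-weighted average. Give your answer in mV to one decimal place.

-58.0 mV

E_K⁺ = (26.6/1)·ln(7.59/116) = -72.5 mV
E_Na⁺ = (26.6/1)·ln(133/9.91) = 69.1 mV
Vm = (Σ gᵢEᵢ)/(Σ gᵢ) = (21·-72.5 + 2.4·69.1) / (21 + 2.4)
= -1356.66 / 23.4 = -57.98 mV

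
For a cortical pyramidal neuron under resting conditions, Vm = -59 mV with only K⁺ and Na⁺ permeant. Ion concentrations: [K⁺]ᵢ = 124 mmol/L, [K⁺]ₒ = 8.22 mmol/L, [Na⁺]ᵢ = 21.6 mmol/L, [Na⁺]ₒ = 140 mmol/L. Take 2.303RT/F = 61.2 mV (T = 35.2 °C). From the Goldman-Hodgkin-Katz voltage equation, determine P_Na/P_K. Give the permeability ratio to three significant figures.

0.0381

Let α = P_Na/P_K. GHK: Vm = 61.2·log₁₀[(Kₒ + α·Naₒ)/(Kᵢ + α·Naᵢ)].
10^(Vm/61.2) = 10^(-59.0/61.2) = 0.10863
So 0.10863·(Kᵢ + α·Naᵢ) = Kₒ + α·Naₒ → α = (0.10863·124.0 − 8.22) / (140.0 − 0.10863·21.6)
α = (13.47 − 8.22) / (140.0 − 2.346) = 5.25/137.7 = 0.03814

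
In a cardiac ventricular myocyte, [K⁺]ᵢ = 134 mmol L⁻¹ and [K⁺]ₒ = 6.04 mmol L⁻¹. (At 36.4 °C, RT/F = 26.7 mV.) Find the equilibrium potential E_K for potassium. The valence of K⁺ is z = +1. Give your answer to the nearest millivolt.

-83 mV

E = (26.7/z) · ln([K⁺]_out/[K⁺]_in) with z = +1.
= (26.7/1) · ln(6.04/134) = 26.70 · ln(0.04507)
= 26.70 · (-3.0994) = -82.75 mV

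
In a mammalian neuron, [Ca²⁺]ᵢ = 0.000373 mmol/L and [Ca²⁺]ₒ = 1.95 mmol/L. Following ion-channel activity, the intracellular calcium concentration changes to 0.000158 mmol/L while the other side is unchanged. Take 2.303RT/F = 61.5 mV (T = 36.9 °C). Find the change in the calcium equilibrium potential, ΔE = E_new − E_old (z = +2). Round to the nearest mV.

11 mV

E_old = (61.5/2)·log₁₀(1.95/0.000373) = 114.34 mV
E_new = (61.5/2)·log₁₀(1.95/0.000158) = 125.81 mV
ΔE = 125.81 − (114.34) = 11.47 mV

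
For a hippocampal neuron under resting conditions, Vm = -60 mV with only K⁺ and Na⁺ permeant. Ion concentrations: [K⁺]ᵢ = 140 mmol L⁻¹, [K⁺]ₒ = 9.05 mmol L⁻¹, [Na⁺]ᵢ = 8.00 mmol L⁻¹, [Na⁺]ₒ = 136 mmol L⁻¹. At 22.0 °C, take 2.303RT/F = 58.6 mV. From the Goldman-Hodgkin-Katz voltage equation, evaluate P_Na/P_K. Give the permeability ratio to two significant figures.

0.031

Let α = P_Na/P_K. GHK: Vm = 58.6·log₁₀[(Kₒ + α·Naₒ)/(Kᵢ + α·Naᵢ)].
10^(Vm/58.6) = 10^(-60.0/58.6) = 0.094648
So 0.094648·(Kᵢ + α·Naᵢ) = Kₒ + α·Naₒ → α = (0.094648·140.0 − 9.05) / (136.0 − 0.094648·8.0)
α = (13.25 − 9.05) / (136.0 − 0.7572) = 4.201/135.2 = 0.03106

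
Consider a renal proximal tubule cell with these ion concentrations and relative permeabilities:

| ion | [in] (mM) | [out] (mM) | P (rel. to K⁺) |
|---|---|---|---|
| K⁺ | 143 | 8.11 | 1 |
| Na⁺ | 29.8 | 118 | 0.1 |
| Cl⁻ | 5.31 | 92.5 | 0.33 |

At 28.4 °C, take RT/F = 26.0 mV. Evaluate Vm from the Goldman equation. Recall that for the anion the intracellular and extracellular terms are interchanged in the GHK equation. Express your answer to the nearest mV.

-55 mV

Vm = 26.0 · ln[(Σ P·[cation]ₒ + Σ P·[anion]ᵢ) / (Σ P·[cation]ᵢ + Σ P·[anion]ₒ)]
Numerator = 1×8.11 + 0.1×118 + 0.33×5.31 = 21.66
Denominator = 1×143 + 0.1×29.8 + 0.33×92.5 = 176.5
Vm = 26.0 · ln(0.12273) = 26.0 × (-2.0978) = -54.54 mV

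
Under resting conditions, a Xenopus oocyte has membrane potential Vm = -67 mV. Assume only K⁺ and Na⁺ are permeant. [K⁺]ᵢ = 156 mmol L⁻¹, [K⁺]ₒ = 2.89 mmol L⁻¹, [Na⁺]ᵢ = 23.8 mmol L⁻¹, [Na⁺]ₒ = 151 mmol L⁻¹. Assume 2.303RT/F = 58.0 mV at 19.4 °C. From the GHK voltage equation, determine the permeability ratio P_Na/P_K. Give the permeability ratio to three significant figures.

0.0537

Let α = P_Na/P_K. GHK: Vm = 58.0·log₁₀[(Kₒ + α·Naₒ)/(Kᵢ + α·Naᵢ)].
10^(Vm/58.0) = 10^(-67.0/58.0) = 0.069956
So 0.069956·(Kᵢ + α·Naᵢ) = Kₒ + α·Naₒ → α = (0.069956·156.0 − 2.89) / (151.0 − 0.069956·23.8)
α = (10.91 − 2.89) / (151.0 − 1.665) = 8.023/149.3 = 0.05373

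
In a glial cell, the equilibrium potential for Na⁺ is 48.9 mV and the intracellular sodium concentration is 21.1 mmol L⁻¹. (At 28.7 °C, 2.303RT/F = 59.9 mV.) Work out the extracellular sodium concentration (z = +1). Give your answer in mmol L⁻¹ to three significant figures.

Nernst: E = (59.9/1) · log₁₀([out]/[in]), so log₁₀([out]/[in]) = 48.9 × 1 / 59.9 = 0.8164.
[out]/[in] = 10^(0.8164) = 6.552.
[out] = 6.552 × 21.1 = 138.2 mmol L⁻¹.

138 mmol L⁻¹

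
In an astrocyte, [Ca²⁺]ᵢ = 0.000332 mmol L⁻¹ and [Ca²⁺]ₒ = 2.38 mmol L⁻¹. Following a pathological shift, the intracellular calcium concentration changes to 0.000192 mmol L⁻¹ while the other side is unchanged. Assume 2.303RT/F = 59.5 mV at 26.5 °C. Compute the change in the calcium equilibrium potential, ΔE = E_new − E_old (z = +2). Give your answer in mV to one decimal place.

7.1 mV

E_old = (59.5/2)·log₁₀(2.38/0.000332) = 114.70 mV
E_new = (59.5/2)·log₁₀(2.38/0.000192) = 121.77 mV
ΔE = 121.77 − (114.70) = 7.08 mV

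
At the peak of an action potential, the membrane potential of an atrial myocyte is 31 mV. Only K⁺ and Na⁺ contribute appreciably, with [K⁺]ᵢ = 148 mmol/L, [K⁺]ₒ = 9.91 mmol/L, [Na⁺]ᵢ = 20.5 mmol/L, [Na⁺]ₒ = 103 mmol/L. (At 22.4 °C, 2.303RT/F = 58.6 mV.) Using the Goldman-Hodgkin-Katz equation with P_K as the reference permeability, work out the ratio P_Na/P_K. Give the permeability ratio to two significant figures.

15

Let α = P_Na/P_K. GHK: Vm = 58.6·log₁₀[(Kₒ + α·Naₒ)/(Kᵢ + α·Naᵢ)].
10^(Vm/58.6) = 10^(31.0/58.6) = 3.3807
So 3.3807·(Kᵢ + α·Naᵢ) = Kₒ + α·Naₒ → α = (3.3807·148.0 − 9.91) / (103.0 − 3.3807·20.5)
α = (500.3 − 9.91) / (103.0 − 69.3) = 490.4/33.7 = 14.56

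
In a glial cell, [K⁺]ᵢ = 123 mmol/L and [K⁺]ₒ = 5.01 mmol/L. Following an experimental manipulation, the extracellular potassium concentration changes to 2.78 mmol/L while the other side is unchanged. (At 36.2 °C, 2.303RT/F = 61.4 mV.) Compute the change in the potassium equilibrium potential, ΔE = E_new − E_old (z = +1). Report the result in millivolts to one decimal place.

-15.7 mV

E_old = (61.4/1)·log₁₀(5.01/123) = -85.35 mV
E_new = (61.4/1)·log₁₀(2.78/123) = -101.06 mV
ΔE = -101.06 − (-85.35) = -15.71 mV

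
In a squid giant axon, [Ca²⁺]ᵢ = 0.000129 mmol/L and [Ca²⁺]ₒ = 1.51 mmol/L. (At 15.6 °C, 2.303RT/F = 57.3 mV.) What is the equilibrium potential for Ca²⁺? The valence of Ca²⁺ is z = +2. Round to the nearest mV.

117 mV

E = (57.3/z) · log₁₀([Ca²⁺]_out/[Ca²⁺]_in) with z = +2.
= (57.3/2) · log₁₀(1.51/0.000129) = 28.65 · log₁₀(1.171e+04)
= 28.65 · (4.0684) = 116.56 mV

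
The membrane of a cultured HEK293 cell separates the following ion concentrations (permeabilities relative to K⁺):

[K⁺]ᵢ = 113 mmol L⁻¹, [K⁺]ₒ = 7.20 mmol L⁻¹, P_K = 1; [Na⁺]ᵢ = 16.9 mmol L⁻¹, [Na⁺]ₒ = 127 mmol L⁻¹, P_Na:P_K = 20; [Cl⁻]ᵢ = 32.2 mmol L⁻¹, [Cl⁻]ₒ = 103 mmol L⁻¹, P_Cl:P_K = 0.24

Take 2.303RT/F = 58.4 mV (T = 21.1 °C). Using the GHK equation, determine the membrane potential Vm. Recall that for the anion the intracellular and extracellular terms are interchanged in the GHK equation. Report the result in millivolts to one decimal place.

42.6 mV

Vm = 58.4 · log₁₀[(Σ P·[cation]ₒ + Σ P·[anion]ᵢ) / (Σ P·[cation]ᵢ + Σ P·[anion]ₒ)]
Numerator = 1×7.20 + 20×127 + 0.24×32.2 = 2555
Denominator = 1×113 + 20×16.9 + 0.24×103 = 475.7
Vm = 58.4 · log₁₀(5.3707) = 58.4 × (0.7300) = 42.63 mV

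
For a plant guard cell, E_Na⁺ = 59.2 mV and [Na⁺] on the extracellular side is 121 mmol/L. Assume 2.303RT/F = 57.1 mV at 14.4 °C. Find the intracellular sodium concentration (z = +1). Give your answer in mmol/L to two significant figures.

Nernst: E = (57.1/1) · log₁₀([out]/[in]), so log₁₀([out]/[in]) = 59.2 × 1 / 57.1 = 1.0368.
[out]/[in] = 10^(1.0368) = 10.88.
[in] = 121 / 10.88 = 11.12 mmol/L.

11 mmol/L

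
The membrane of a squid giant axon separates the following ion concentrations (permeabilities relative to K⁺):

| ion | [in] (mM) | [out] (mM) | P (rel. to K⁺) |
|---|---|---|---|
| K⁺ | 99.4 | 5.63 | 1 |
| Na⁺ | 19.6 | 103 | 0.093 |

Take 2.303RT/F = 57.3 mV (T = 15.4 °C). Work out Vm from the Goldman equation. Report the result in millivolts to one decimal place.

-47.2 mV

Vm = 57.3 · log₁₀[(Σ P·[cation]ₒ + Σ P·[anion]ᵢ) / (Σ P·[cation]ᵢ + Σ P·[anion]ₒ)]
Numerator = 1×5.63 + 0.093×103 = 15.21
Denominator = 1×99.4 + 0.093×19.6 = 101.2
Vm = 57.3 · log₁₀(0.15025) = 57.3 × (-0.8232) = -47.17 mV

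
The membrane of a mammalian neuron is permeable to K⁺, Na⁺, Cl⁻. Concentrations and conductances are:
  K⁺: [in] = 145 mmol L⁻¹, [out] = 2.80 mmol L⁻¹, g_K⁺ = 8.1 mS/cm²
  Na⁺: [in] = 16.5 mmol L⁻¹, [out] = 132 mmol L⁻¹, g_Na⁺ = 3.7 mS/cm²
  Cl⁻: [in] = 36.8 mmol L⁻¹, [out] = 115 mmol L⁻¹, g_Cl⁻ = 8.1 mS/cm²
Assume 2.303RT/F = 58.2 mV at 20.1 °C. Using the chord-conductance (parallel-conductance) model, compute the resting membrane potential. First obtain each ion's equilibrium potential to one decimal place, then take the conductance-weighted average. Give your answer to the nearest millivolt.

-43 mV

E_K⁺ = (58.2/1)·log₁₀(2.80/145) = -99.8 mV
E_Na⁺ = (58.2/1)·log₁₀(132/16.5) = 52.6 mV
E_Cl⁻ = (58.2/-1)·log₁₀(115/36.8) = -28.8 mV
Vm = (Σ gᵢEᵢ)/(Σ gᵢ) = (8.1·-99.8 + 3.7·52.6 + 8.1·-28.8) / (8.1 + 3.7 + 8.1)
= -847.04 / 19.9 = -42.56 mV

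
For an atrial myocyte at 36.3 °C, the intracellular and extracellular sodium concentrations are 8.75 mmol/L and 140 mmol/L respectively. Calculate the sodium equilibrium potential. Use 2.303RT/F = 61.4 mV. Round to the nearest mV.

74 mV

E = (61.4/z) · log₁₀([Na⁺]_out/[Na⁺]_in) with z = +1.
= (61.4/1) · log₁₀(140/8.75) = 61.40 · log₁₀(16)
= 61.40 · (1.2041) = 73.93 mV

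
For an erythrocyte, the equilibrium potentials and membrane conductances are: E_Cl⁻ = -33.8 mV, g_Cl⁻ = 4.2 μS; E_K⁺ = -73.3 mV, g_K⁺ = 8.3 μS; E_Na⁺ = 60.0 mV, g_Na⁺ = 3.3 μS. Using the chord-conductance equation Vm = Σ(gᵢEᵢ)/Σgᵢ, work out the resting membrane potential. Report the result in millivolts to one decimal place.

Σ gᵢEᵢ = 4.2·(-33.8) + 8.3·(-73.3) + 3.3·(60.0) = -552.35
Σ gᵢ = 4.2 + 8.3 + 3.3 = 15.8
Vm = -552.35 / 15.8 = -34.96 mV

-35.0 mV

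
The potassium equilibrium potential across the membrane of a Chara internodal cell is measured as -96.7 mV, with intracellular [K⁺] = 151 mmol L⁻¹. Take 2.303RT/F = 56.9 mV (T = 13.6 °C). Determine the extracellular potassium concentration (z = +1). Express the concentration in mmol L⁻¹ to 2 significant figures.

3.0 mmol L⁻¹

Nernst: E = (56.9/1) · log₁₀([out]/[in]), so log₁₀([out]/[in]) = -96.7 × 1 / 56.9 = -1.6995.
[out]/[in] = 10^(-1.6995) = 0.01998.
[out] = 0.01998 × 151 = 3.017 mmol L⁻¹.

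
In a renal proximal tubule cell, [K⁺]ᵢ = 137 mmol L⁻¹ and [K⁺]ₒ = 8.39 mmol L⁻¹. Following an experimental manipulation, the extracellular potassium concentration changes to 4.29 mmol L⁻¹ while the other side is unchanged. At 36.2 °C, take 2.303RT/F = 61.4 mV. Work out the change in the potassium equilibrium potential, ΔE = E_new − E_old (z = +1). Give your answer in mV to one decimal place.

E_old = (61.4/1)·log₁₀(8.39/137) = -74.48 mV
E_new = (61.4/1)·log₁₀(4.29/137) = -92.36 mV
ΔE = -92.36 − (-74.48) = -17.89 mV

-17.9 mV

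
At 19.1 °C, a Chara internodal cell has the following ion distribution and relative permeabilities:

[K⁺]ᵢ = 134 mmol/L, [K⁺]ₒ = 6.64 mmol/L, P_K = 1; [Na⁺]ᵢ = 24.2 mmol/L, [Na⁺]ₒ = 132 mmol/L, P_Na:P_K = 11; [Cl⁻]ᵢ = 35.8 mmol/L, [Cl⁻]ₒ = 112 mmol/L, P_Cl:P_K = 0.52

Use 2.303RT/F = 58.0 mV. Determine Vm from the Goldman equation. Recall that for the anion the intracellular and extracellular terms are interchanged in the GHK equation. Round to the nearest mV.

29 mV

Vm = 58.0 · log₁₀[(Σ P·[cation]ₒ + Σ P·[anion]ᵢ) / (Σ P·[cation]ᵢ + Σ P·[anion]ₒ)]
Numerator = 1×6.64 + 11×132 + 0.52×35.8 = 1477
Denominator = 1×134 + 11×24.2 + 0.52×112 = 458.4
Vm = 58.0 · log₁₀(3.2224) = 58.0 × (0.5082) = 29.47 mV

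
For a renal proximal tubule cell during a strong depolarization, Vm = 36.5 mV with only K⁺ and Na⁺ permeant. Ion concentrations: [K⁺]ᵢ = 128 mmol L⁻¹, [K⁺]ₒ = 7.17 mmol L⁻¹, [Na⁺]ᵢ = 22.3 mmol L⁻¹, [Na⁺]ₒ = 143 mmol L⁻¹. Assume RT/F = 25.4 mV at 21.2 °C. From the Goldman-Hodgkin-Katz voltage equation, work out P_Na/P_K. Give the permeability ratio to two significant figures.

11

Let α = P_Na/P_K. GHK: Vm = 25.4·ln[(Kₒ + α·Naₒ)/(Kᵢ + α·Naᵢ)].
e^(Vm/25.4) = e^(36.5/25.4) = 4.2081
So 4.2081·(Kᵢ + α·Naᵢ) = Kₒ + α·Naₒ → α = (4.2081·128.0 − 7.17) / (143.0 − 4.2081·22.3)
α = (538.6 − 7.17) / (143.0 − 93.84) = 531.5/49.16 = 10.81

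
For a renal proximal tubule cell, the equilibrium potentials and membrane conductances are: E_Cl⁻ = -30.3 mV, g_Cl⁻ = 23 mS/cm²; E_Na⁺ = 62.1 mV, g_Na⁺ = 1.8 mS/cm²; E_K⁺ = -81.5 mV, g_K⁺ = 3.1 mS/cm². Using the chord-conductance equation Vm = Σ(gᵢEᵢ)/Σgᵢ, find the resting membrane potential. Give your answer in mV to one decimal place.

Σ gᵢEᵢ = 23·(-30.3) + 1.8·(62.1) + 3.1·(-81.5) = -837.77
Σ gᵢ = 23 + 1.8 + 3.1 = 27.9
Vm = -837.77 / 27.9 = -30.03 mV

-30.0 mV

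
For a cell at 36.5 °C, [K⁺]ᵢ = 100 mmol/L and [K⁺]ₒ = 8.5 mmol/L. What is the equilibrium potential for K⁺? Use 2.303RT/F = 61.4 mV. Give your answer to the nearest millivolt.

E = (61.4/z) · log₁₀([K⁺]_out/[K⁺]_in) with z = +1.
= (61.4/1) · log₁₀(8.5/100) = 61.40 · log₁₀(0.085)
= 61.40 · (-1.0706) = -65.73 mV

-66 mV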